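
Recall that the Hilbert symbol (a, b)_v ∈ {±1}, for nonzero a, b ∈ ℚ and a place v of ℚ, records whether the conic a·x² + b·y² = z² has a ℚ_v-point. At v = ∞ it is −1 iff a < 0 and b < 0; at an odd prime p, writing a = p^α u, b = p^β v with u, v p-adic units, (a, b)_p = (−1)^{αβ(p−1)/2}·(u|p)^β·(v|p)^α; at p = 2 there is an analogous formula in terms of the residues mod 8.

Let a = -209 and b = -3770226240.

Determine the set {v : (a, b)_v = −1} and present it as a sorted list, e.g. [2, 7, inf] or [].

(a, b) ≡ (-209, -163185) mod (ℚ^×)²; places V = {2, 3, 5, 11, 19, 23, 43, ∞}.
(a,b)_3: α=0, u≡1; β=1, v≡1 (mod 3); (1|3)=+1, (1|3)=+1; sign (−1)^0·+1^1·+1^0 = +1.
(a,b)_11: α=1, u≡3; β=1, v≡5 (mod 11); (3|11)=+1, (5|11)=+1; sign (−1)^1·+1^1·+1^1 = -1.
(a,b)_2: α=0, β=6; u≡7, v≡7 (mod 8); ε(u)ε(v)=1·1, αω(v)=0·0, βω(u)=6·0; sum ≡ 1  ⇒  -1.
(a,b)_5: α=0, u≡1; β=1, v≡2 (mod 5); (1|5)=+1, (2|5)=-1; sign (−1)^0·+1^1·-1^0 = +1.
(a,b)_23: α=0, u≡21; β=1, v≡6 (mod 23); (21|23)=-1, (6|23)=+1; sign (−1)^0·-1^1·+1^0 = -1.
(a,b)_∞: sgn(-209)=−, sgn(-163185)=−, so -1.
(a,b)_43: α=0, u≡6; β=1, v≡29 (mod 43); (6|43)=+1, (29|43)=-1; sign (−1)^0·+1^1·-1^0 = +1.
(a,b)_19: α=1, u≡8; β=2, v≡4 (mod 19); (8|19)=-1, (4|19)=+1; sign (−1)^0·-1^2·+1^1 = +1.
|Ram(-209, -163185)| = 4, even; anisotropic at {2, 11, 23, ∞}.

[2, 11, 23, inf]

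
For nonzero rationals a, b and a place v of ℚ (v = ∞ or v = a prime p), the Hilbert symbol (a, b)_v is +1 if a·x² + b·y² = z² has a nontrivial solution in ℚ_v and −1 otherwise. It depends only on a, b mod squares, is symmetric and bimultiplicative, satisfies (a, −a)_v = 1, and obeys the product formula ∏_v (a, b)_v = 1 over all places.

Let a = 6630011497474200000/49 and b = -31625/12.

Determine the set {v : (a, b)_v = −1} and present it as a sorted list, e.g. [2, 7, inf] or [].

[11, 23]

(a, b) ≡ (4495, -3795) mod (ℚ^×)²; places V = {2, 3, 5, 7, 11, 23, 29, 31, ∞}.
(a,b)_2: α=6, β=-2; u≡7, v≡5 (mod 8); ε(u)ε(v)=1·0, αω(v)=6·1, βω(u)=-2·0; sum ≡ 0  ⇒  +1.
(a,b)_7: α=-2, u≡4; β=0, v≡3 (mod 7); (4|7)=+1, (3|7)=-1; sign (−1)^0·+1^0·-1^-2 = +1.
(a,b)_29: α=1, u≡8; β=0, v≡6 (mod 29); (8|29)=-1, (6|29)=+1; sign (−1)^0·-1^0·+1^1 = +1.
(a,b)_∞: sgn(4495)=+, sgn(-3795)=−, so +1.
(a,b)_11: α=4, u≡2; β=1, v≡7 (mod 11); (2|11)=-1, (7|11)=-1; sign (−1)^0·-1^1·-1^4 = -1.
(a,b)_31: α=1, u≡29; β=0, v≡28 (mod 31); (29|31)=-1, (28|31)=+1; sign (−1)^0·-1^0·+1^1 = +1.
(a,b)_23: α=4, u≡20; β=1, v≡10 (mod 23); (20|23)=-1, (10|23)=-1; sign (−1)^0·-1^1·-1^4 = -1.
(a,b)_3: α=2, u≡1; β=-1, v≡1 (mod 3); (1|3)=+1, (1|3)=+1; sign (−1)^0·+1^-1·+1^2 = +1.
(a,b)_5: α=5, u≡1; β=3, v≡1 (mod 5); (1|5)=+1, (1|5)=+1; sign (−1)^0·+1^3·+1^5 = +1.
Ram(4495, -3795) = {11, 23}; no ℚ_11-point on the conic.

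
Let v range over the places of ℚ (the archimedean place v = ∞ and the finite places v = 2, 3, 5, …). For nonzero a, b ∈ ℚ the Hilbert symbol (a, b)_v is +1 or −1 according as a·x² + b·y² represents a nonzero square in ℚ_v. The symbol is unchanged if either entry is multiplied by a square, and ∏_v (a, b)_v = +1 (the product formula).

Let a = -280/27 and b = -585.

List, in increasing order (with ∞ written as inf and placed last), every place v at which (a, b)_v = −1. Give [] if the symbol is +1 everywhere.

[2, 7, 13, inf]

Mod squares: a ≡ -210, b ≡ -65. Check v ∈ {∞, 2, 3, 5, 7, 13}.
v=2: v_2(a)=3, v_2(b)=0; units ≡ 7, 7 (mod 8); ε·ε+αω+βω = 1·1+3·0+0·0 ≡ 1  ⇒  (a,b)_2 = -1.
v=7: a=7^1·(≡5), b=7^0·(≡3) mod 7; (5|7)=-1, (3|7)=-1; (−1)^{1·0·3}·(-1)^0·(-1)^1 = -1.
v=13: a=13^0·(≡6), b=13^1·(≡7) mod 13; (6|13)=-1, (7|13)=-1; (−1)^{0·1·6}·(-1)^1·(-1)^0 = -1.
v=5: a=5^1·(≡2), b=5^1·(≡3) mod 5; (2|5)=-1, (3|5)=-1; (−1)^{1·1·2}·(-1)^1·(-1)^1 = +1.
v=∞: -210 < 0 and -65 < 0  ⇒  (a,b)_∞ = -1.
v=3: a=3^-3·(≡2), b=3^2·(≡1) mod 3; (2|3)=-1, (1|3)=+1; (−1)^{-3·2·1}·(-1)^2·(+1)^-3 = +1.
Ram(-210, -65) = {2, 7, 13, ∞}; no ℚ_2-point on the conic.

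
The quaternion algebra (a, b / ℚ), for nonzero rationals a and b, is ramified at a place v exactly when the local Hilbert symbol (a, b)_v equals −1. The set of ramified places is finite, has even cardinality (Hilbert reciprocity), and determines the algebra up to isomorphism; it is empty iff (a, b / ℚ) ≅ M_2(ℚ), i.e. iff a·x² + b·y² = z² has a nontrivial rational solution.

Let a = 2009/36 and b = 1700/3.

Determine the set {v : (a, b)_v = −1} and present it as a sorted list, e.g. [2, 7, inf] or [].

[3, 17]

Mod squares: a ≡ 41, b ≡ 51. Check v ∈ {∞, 2, 3, 5, 7, 17, 41}.
v=3: a=3^-2·(≡2), b=3^-1·(≡2) mod 3; (2|3)=-1, (2|3)=-1; (−1)^{-2·-1·1}·(-1)^-1·(-1)^-2 = -1.
v=2: v_2(a)=-2, v_2(b)=2; units ≡ 1, 3 (mod 8); ε·ε+αω+βω = 0·1+-2·1+2·0 ≡ 0  ⇒  (a,b)_2 = +1.
v=7: a=7^2·(≡6), b=7^0·(≡2) mod 7; (6|7)=-1, (2|7)=+1; (−1)^{2·0·3}·(-1)^0·(+1)^2 = +1.
v=5: a=5^0·(≡4), b=5^2·(≡1) mod 5; (4|5)=+1, (1|5)=+1; (−1)^{0·2·2}·(+1)^2·(+1)^0 = +1.
v=41: a=41^1·(≡23), b=41^0·(≡20) mod 41; (23|41)=+1, (20|41)=+1; (−1)^{1·0·20}·(+1)^0·(+1)^1 = +1.
v=17: a=17^0·(≡10), b=17^1·(≡5) mod 17; (10|17)=-1, (5|17)=-1; (−1)^{0·1·8}·(-1)^1·(-1)^0 = -1.
v=∞: 41 > 0 and 51 > 0  ⇒  (a,b)_∞ = +1.
Ram(41, 51) = {3, 17}; no ℚ_3-point on the conic.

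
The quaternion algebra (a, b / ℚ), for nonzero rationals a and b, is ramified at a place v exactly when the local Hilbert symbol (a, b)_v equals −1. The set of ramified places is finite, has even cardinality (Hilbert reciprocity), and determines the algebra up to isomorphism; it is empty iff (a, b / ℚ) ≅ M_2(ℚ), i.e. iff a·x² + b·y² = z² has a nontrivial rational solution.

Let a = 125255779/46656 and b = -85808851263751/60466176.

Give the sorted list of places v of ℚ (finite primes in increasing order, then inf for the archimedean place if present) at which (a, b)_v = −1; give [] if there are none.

[11, 31]

(a, b) ≡ (451, -31) mod (ℚ^×)²; places V = {2, 3, 7, 11, 17, 31, 41, ∞}.
(a,b)_31: α=2, u≡15; β=3, v≡21 (mod 31); (15|31)=-1, (21|31)=-1; sign (−1)^0·-1^3·-1^2 = -1.
(a,b)_3: α=-6, u≡1; β=-10, v≡2 (mod 3); (1|3)=+1, (2|3)=-1; sign (−1)^0·+1^-10·-1^-6 = +1.
(a,b)_∞: sgn(451)=+, sgn(-31)=−, so +1.
(a,b)_41: α=1, u≡7; β=2, v≡25 (mod 41); (7|41)=-1, (25|41)=+1; sign (−1)^0·-1^2·+1^1 = +1.
(a,b)_2: α=-6, β=-10; u≡3, v≡1 (mod 8); ε(u)ε(v)=1·0, αω(v)=-6·0, βω(u)=-10·1; sum ≡ 0  ⇒  +1.
(a,b)_11: α=1, u≡6; β=2, v≡2 (mod 11); (6|11)=-1, (2|11)=-1; sign (−1)^0·-1^2·-1^1 = -1.
(a,b)_17: α=2, u≡8; β=2, v≡11 (mod 17); (8|17)=+1, (11|17)=-1; sign (−1)^0·+1^2·-1^2 = +1.
(a,b)_7: α=0, u≡5; β=2, v≡4 (mod 7); (5|7)=-1, (4|7)=+1; sign (−1)^0·-1^2·+1^0 = +1.
|Ram(451, -31)| = 2, even; anisotropic at {11, 31}.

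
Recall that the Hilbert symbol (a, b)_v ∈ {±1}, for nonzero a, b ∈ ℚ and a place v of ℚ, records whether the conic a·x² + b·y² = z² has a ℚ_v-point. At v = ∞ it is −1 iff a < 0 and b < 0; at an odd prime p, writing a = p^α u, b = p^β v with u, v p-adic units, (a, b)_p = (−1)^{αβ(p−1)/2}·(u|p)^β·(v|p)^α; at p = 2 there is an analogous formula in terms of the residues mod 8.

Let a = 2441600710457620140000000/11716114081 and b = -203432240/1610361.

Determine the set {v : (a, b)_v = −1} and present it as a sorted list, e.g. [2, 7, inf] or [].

[13, 19]

(a, b) ≡ (715, -24035) mod (ℚ^×)²; places V = {2, 3, 5, 7, 11, 13, 17, 19, 23, 47, ∞}.
(a,b)_13: α=1, u≡12; β=0, v≡11 (mod 13); (12|13)=+1, (11|13)=-1; sign (−1)^0·+1^0·-1^1 = -1.
(a,b)_∞: sgn(715)=+, sgn(-24035)=−, so +1.
(a,b)_23: α=4, u≡12; β=3, v≡13 (mod 23); (12|23)=+1, (13|23)=+1; sign (−1)^0·+1^3·+1^4 = +1.
(a,b)_5: α=7, u≡2; β=1, v≡2 (mod 5); (2|5)=-1, (2|5)=-1; sign (−1)^0·-1^1·-1^7 = +1.
(a,b)_3: α=4, u≡1; β=-6, v≡1 (mod 3); (1|3)=+1, (1|3)=+1; sign (−1)^0·+1^-6·+1^4 = +1.
(a,b)_7: α=-4, u≡1; β=0, v≡6 (mod 7); (1|7)=+1, (6|7)=-1; sign (−1)^0·+1^0·-1^-4 = +1.
(a,b)_11: α=1, u≡6; β=1, v≡4 (mod 11); (6|11)=-1, (4|11)=+1; sign (−1)^1·-1^1·+1^1 = +1.
(a,b)_2: α=8, β=4; u≡3, v≡5 (mod 8); ε(u)ε(v)=1·0, αω(v)=8·1, βω(u)=4·1; sum ≡ 0  ⇒  +1.
(a,b)_19: α=4, u≡10; β=1, v≡14 (mod 19); (10|19)=-1, (14|19)=-1; sign (−1)^0·-1^1·-1^4 = -1.
(a,b)_17: α=2, u≡8; β=0, v≡14 (mod 17); (8|17)=+1, (14|17)=-1; sign (−1)^0·+1^0·-1^2 = +1.
(a,b)_47: α=-4, u≡39; β=-2, v≡44 (mod 47); (39|47)=-1, (44|47)=-1; sign (−1)^0·-1^-2·-1^-4 = +1.
Ram(715, -24035) = {13, 19}; no ℚ_13-point on the conic.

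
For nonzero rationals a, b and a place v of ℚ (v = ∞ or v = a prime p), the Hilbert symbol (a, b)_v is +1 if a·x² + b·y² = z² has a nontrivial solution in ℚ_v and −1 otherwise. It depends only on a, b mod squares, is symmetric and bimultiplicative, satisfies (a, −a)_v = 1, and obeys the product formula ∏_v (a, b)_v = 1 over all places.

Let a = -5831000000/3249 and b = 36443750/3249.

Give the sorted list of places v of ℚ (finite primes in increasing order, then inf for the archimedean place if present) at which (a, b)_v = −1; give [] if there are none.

[7, 17]

(a, b) ≡ (-119, 1190) mod (ℚ^×)²; places V = {2, 3, 5, 7, 17, 19, ∞}.
(a,b)_2: α=6, β=1; u≡1, v≡3 (mod 8); ε(u)ε(v)=0·1, αω(v)=6·1, βω(u)=1·0; sum ≡ 0  ⇒  +1.
(a,b)_3: α=-2, u≡1; β=-2, v≡2 (mod 3); (1|3)=+1, (2|3)=-1; sign (−1)^0·+1^-2·-1^-2 = +1.
(a,b)_17: α=1, u≡12; β=1, v≡8 (mod 17); (12|17)=-1, (8|17)=+1; sign (−1)^0·-1^1·+1^1 = -1.
(a,b)_7: α=3, u≡4; β=3, v≡4 (mod 7); (4|7)=+1, (4|7)=+1; sign (−1)^1·+1^3·+1^3 = -1.
(a,b)_19: α=-2, u≡13; β=-2, v≡15 (mod 19); (13|19)=-1, (15|19)=-1; sign (−1)^0·-1^-2·-1^-2 = +1.
(a,b)_∞: sgn(-119)=−, sgn(1190)=+, so +1.
(a,b)_5: α=6, u≡4; β=5, v≡3 (mod 5); (4|5)=+1, (3|5)=-1; sign (−1)^0·+1^5·-1^6 = +1.
|Ram(-119, 1190)| = 2, even; anisotropic at {7, 17}.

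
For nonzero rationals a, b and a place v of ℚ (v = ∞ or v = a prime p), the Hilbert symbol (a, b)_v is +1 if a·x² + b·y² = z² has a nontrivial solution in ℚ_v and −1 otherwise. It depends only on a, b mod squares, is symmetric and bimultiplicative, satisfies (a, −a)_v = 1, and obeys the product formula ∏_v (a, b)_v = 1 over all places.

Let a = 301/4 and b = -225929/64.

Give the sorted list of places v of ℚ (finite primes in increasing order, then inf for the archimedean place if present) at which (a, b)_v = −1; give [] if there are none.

[7, 47]

Mod squares: a ≡ 301, b ≡ -225929. Check v ∈ {∞, 2, 7, 11, 19, 23, 43, 47}.
v=19: a=19^0·(≡4), b=19^1·(≡14) mod 19; (4|19)=+1, (14|19)=-1; (−1)^{0·1·9}·(+1)^1·(-1)^0 = +1.
v=43: a=43^1·(≡34), b=43^0·(≡14) mod 43; (34|43)=-1, (14|43)=+1; (−1)^{1·0·21}·(-1)^0·(+1)^1 = +1.
v=∞: 301 > 0 and -225929 < 0  ⇒  (a,b)_∞ = +1.
v=2: v_2(a)=-2, v_2(b)=-6; units ≡ 5, 7 (mod 8); ε·ε+αω+βω = 0·1+-2·0+-6·1 ≡ 0  ⇒  (a,b)_2 = +1.
v=7: a=7^1·(≡2), b=7^0·(≡3) mod 7; (2|7)=+1, (3|7)=-1; (−1)^{1·0·3}·(+1)^0·(-1)^1 = -1.
v=47: a=47^0·(≡40), b=47^1·(≡2) mod 47; (40|47)=-1, (2|47)=+1; (−1)^{0·1·23}·(-1)^1·(+1)^0 = -1.
v=11: a=11^0·(≡1), b=11^1·(≡1) mod 11; (1|11)=+1, (1|11)=+1; (−1)^{0·1·5}·(+1)^1·(+1)^0 = +1.
v=23: a=23^0·(≡12), b=23^1·(≡5) mod 23; (12|23)=+1, (5|23)=-1; (−1)^{0·1·11}·(+1)^1·(-1)^0 = +1.
(301, -225929 / ℚ) ramifies at {7, 47}: a division algebra.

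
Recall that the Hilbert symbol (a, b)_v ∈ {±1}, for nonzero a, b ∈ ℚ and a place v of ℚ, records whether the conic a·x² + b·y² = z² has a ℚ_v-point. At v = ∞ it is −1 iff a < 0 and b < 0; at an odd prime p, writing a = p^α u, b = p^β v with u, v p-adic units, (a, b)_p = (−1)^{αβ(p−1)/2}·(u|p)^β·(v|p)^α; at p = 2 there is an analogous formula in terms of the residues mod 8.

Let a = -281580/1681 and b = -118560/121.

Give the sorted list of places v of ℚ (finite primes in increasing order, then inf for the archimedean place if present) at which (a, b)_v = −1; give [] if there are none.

[2, 5, 19, inf]

Mod squares: a ≡ -195, b ≡ -7410. Check v ∈ {∞, 2, 3, 5, 11, 13, 19, 41}.
v=19: a=19^2·(≡2), b=19^1·(≡7) mod 19; (2|19)=-1, (7|19)=+1; (−1)^{2·1·9}·(-1)^1·(+1)^2 = -1.
v=41: a=41^-2·(≡8), b=41^0·(≡35) mod 41; (8|41)=+1, (35|41)=-1; (−1)^{-2·0·20}·(+1)^0·(-1)^-2 = +1.
v=2: v_2(a)=2, v_2(b)=5; units ≡ 5, 7 (mod 8); ε·ε+αω+βω = 0·1+2·0+5·1 ≡ 1  ⇒  (a,b)_2 = -1.
v=13: a=13^1·(≡6), b=13^1·(≡8) mod 13; (6|13)=-1, (8|13)=-1; (−1)^{1·1·6}·(-1)^1·(-1)^1 = +1.
v=11: a=11^0·(≡1), b=11^-2·(≡9) mod 11; (1|11)=+1, (9|11)=+1; (−1)^{0·-2·5}·(+1)^-2·(+1)^0 = +1.
v=5: a=5^1·(≡4), b=5^1·(≡3) mod 5; (4|5)=+1, (3|5)=-1; (−1)^{1·1·2}·(+1)^1·(-1)^1 = -1.
v=∞: -195 < 0 and -7410 < 0  ⇒  (a,b)_∞ = -1.
v=3: a=3^1·(≡1), b=3^1·(≡2) mod 3; (1|3)=+1, (2|3)=-1; (−1)^{1·1·1}·(+1)^1·(-1)^1 = +1.
|Ram(-195, -7410)| = 4, even; anisotropic at {2, 5, 19, ∞}.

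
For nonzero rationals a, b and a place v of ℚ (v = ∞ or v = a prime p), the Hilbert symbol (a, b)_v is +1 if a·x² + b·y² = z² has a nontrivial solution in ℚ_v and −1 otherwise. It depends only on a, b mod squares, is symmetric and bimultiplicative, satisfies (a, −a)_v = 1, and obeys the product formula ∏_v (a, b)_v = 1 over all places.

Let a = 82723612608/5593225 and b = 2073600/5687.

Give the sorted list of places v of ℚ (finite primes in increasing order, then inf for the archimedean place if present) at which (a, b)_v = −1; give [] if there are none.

Mod squares: a ≡ 1927, b ≡ 47. Check v ∈ {∞, 2, 3, 5, 7, 11, 13, 41, 43, 47}.
v=7: a=7^2·(≡1), b=7^0·(≡6) mod 7; (1|7)=+1, (6|7)=-1; (−1)^{2·0·3}·(+1)^0·(-1)^2 = +1.
v=43: a=43^-2·(≡24), b=43^0·(≡1) mod 43; (24|43)=+1, (1|43)=+1; (−1)^{-2·0·21}·(+1)^0·(+1)^-2 = +1.
v=41: a=41^1·(≡3), b=41^0·(≡15) mod 41; (3|41)=-1, (15|41)=-1; (−1)^{1·0·20}·(-1)^0·(-1)^1 = -1.
v=∞: 1927 > 0 and 47 > 0  ⇒  (a,b)_∞ = +1.
v=2: v_2(a)=6, v_2(b)=10; units ≡ 7, 7 (mod 8); ε·ε+αω+βω = 1·1+6·0+10·0 ≡ 1  ⇒  (a,b)_2 = -1.
v=3: a=3^4·(≡1), b=3^4·(≡2) mod 3; (1|3)=+1, (2|3)=-1; (−1)^{4·4·1}·(+1)^4·(-1)^4 = +1.
v=5: a=5^-2·(≡2), b=5^2·(≡2) mod 5; (2|5)=-1, (2|5)=-1; (−1)^{-2·2·2}·(-1)^2·(-1)^-2 = +1.
v=47: a=47^1·(≡38), b=47^-1·(≡2) mod 47; (38|47)=-1, (2|47)=+1; (−1)^{1·-1·23}·(-1)^-1·(+1)^1 = +1.
v=13: a=13^2·(≡1), b=13^0·(≡8) mod 13; (1|13)=+1, (8|13)=-1; (−1)^{2·0·6}·(+1)^0·(-1)^2 = +1.
v=11: a=11^-2·(≡7), b=11^-2·(≡4) mod 11; (7|11)=-1, (4|11)=+1; (−1)^{-2·-2·5}·(-1)^-2·(+1)^-2 = +1.
(1927, 47 / ℚ) ramifies at {2, 41}: a division algebra.

[2, 41]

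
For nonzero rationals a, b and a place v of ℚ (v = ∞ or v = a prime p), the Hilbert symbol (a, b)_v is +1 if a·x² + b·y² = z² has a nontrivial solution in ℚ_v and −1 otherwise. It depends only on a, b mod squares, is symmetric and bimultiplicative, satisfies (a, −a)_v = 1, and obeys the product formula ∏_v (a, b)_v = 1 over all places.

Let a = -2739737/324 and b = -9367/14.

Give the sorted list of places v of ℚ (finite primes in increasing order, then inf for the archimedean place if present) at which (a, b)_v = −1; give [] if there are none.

Mod squares: a ≡ -55913, b ≡ -131138. Check v ∈ {∞, 2, 3, 7, 11, 13, 17, 19, 23, 29}.
v=19: a=19^0·(≡6), b=19^1·(≡15) mod 19; (6|19)=+1, (15|19)=-1; (−1)^{0·1·9}·(+1)^1·(-1)^0 = +1.
v=3: a=3^-4·(≡1), b=3^0·(≡1) mod 3; (1|3)=+1, (1|3)=+1; (−1)^{-4·0·1}·(+1)^0·(+1)^-4 = +1.
v=2: v_2(a)=-2, v_2(b)=-1; units ≡ 7, 7 (mod 8); ε·ε+αω+βω = 1·1+-2·0+-1·0 ≡ 1  ⇒  (a,b)_2 = -1.
v=∞: -55913 < 0 and -131138 < 0  ⇒  (a,b)_∞ = -1.
v=17: a=17^1·(≡16), b=17^1·(≡8) mod 17; (16|17)=+1, (8|17)=+1; (−1)^{1·1·8}·(+1)^1·(+1)^1 = +1.
v=7: a=7^2·(≡5), b=7^-1·(≡3) mod 7; (5|7)=-1, (3|7)=-1; (−1)^{2·-1·3}·(-1)^-1·(-1)^2 = -1.
v=13: a=13^1·(≡6), b=13^0·(≡6) mod 13; (6|13)=-1, (6|13)=-1; (−1)^{1·0·6}·(-1)^0·(-1)^1 = -1.
v=29: a=29^0·(≡25), b=29^1·(≡8) mod 29; (25|29)=+1, (8|29)=-1; (−1)^{0·1·14}·(+1)^1·(-1)^0 = +1.
v=23: a=23^1·(≡22), b=23^0·(≡16) mod 23; (22|23)=-1, (16|23)=+1; (−1)^{1·0·11}·(-1)^0·(+1)^1 = +1.
v=11: a=11^1·(≡10), b=11^0·(≡9) mod 11; (10|11)=-1, (9|11)=+1; (−1)^{1·0·5}·(-1)^0·(+1)^1 = +1.
Ram(-55913, -131138) = {2, 7, 13, ∞}; no ℚ_2-point on the conic.

[2, 7, 13, inf]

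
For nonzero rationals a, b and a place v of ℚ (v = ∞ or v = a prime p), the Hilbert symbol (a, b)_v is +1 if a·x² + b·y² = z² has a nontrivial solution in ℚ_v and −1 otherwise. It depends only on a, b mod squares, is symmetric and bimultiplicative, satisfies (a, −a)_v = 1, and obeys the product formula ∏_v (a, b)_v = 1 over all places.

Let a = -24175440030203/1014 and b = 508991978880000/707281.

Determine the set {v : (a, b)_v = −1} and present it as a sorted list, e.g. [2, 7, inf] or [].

[2, 17]

(a, b) ≡ (-1938, 7) mod (ℚ^×)²; places V = {2, 3, 5, 7, 11, 13, 17, 19, 29, ∞}.
(a,b)_29: α=0, u≡13; β=-4, v≡6 (mod 29); (13|29)=+1, (6|29)=+1; sign (−1)^0·+1^-4·+1^0 = +1.
(a,b)_13: α=-2, u≡1; β=0, v≡6 (mod 13); (1|13)=+1, (6|13)=-1; sign (−1)^0·+1^0·-1^-2 = +1.
(a,b)_17: α=3, u≡12; β=2, v≡10 (mod 17); (12|17)=-1, (10|17)=-1; sign (−1)^0·-1^2·-1^3 = -1.
(a,b)_∞: sgn(-1938)=−, sgn(7)=+, so +1.
(a,b)_2: α=-1, β=10; u≡7, v≡7 (mod 8); ε(u)ε(v)=1·1, αω(v)=-1·0, βω(u)=10·0; sum ≡ 1  ⇒  -1.
(a,b)_7: α=2, u≡4; β=1, v≡2 (mod 7); (4|7)=+1, (2|7)=+1; sign (−1)^0·+1^1·+1^2 = +1.
(a,b)_3: α=-1, u≡2; β=2, v≡1 (mod 3); (2|3)=-1, (1|3)=+1; sign (−1)^0·-1^2·+1^-1 = +1.
(a,b)_11: α=4, u≡5; β=2, v≡10 (mod 11); (5|11)=+1, (10|11)=-1; sign (−1)^0·+1^2·-1^4 = +1.
(a,b)_5: α=0, u≡3; β=4, v≡3 (mod 5); (3|5)=-1, (3|5)=-1; sign (−1)^0·-1^4·-1^0 = +1.
(a,b)_19: α=3, u≡8; β=2, v≡17 (mod 19); (8|19)=-1, (17|19)=+1; sign (−1)^0·-1^2·+1^3 = +1.
(-1938, 7 / ℚ) ramifies at {2, 17}: a division algebra.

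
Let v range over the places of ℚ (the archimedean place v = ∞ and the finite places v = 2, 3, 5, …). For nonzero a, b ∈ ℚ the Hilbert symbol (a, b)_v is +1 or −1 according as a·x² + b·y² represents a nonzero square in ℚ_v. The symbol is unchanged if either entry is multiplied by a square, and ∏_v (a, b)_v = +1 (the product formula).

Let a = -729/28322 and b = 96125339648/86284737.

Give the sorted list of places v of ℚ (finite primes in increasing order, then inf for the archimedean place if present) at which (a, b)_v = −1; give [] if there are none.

(a, b) ≡ (-2, 66) mod (ℚ^×)²; places V = {2, 3, 7, 11, 13, 17, 31, ∞}.
(a,b)_13: α=0, u≡8; β=2, v≡3 (mod 13); (8|13)=-1, (3|13)=+1; sign (−1)^0·-1^2·+1^0 = +1.
(a,b)_7: α=-2, u≡5; β=-4, v≡5 (mod 7); (5|7)=-1, (5|7)=-1; sign (−1)^0·-1^-4·-1^-2 = +1.
(a,b)_∞: sgn(-2)=−, sgn(66)=+, so +1.
(a,b)_31: α=0, u≡22; β=2, v≡18 (mod 31); (22|31)=-1, (18|31)=+1; sign (−1)^0·-1^2·+1^0 = +1.
(a,b)_2: α=-1, β=11; u≡7, v≡1 (mod 8); ε(u)ε(v)=1·0, αω(v)=-1·0, βω(u)=11·0; sum ≡ 0  ⇒  +1.
(a,b)_11: α=0, u≡1; β=-3, v≡2 (mod 11); (1|11)=+1, (2|11)=-1; sign (−1)^0·+1^-3·-1^0 = +1.
(a,b)_3: α=6, u≡1; β=-3, v≡1 (mod 3); (1|3)=+1, (1|3)=+1; sign (−1)^0·+1^-3·+1^6 = +1.
(a,b)_17: α=-2, u≡8; β=2, v≡1 (mod 17); (8|17)=+1, (1|17)=+1; sign (−1)^0·+1^2·+1^-2 = +1.
Every local symbol is +1, so the conic -2·x² + 66·y² = z² has ℚ_v-points for all v and hence a ℚ-point; (a, b / ℚ) ≅ M_2(ℚ).

[]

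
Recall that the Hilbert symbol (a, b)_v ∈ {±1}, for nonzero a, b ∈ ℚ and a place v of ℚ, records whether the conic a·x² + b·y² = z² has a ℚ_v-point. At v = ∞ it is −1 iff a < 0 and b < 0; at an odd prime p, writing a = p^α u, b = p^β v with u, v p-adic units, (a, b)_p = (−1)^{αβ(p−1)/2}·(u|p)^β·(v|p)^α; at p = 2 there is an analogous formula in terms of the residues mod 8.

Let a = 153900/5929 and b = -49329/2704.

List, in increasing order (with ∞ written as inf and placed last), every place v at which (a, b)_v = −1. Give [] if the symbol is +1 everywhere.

Mod squares: a ≡ 19, b ≡ -609. Check v ∈ {∞, 2, 3, 5, 7, 11, 13, 19, 29}.
v=11: a=11^-2·(≡2), b=11^0·(≡8) mod 11; (2|11)=-1, (8|11)=-1; (−1)^{-2·0·5}·(-1)^0·(-1)^-2 = +1.
v=19: a=19^1·(≡6), b=19^0·(≡15) mod 19; (6|19)=+1, (15|19)=-1; (−1)^{1·0·9}·(+1)^0·(-1)^1 = -1.
v=7: a=7^-2·(≡6), b=7^1·(≡1) mod 7; (6|7)=-1, (1|7)=+1; (−1)^{-2·1·3}·(-1)^1·(+1)^-2 = -1.
v=13: a=13^0·(≡6), b=13^-2·(≡2) mod 13; (6|13)=-1, (2|13)=-1; (−1)^{0·-2·6}·(-1)^-2·(-1)^0 = +1.
v=2: v_2(a)=2, v_2(b)=-4; units ≡ 3, 7 (mod 8); ε·ε+αω+βω = 1·1+2·0+-4·1 ≡ 1  ⇒  (a,b)_2 = -1.
v=3: a=3^4·(≡1), b=3^5·(≡1) mod 3; (1|3)=+1, (1|3)=+1; (−1)^{4·5·1}·(+1)^5·(+1)^4 = +1.
v=∞: 19 > 0 and -609 < 0  ⇒  (a,b)_∞ = +1.
v=29: a=29^0·(≡2), b=29^1·(≡18) mod 29; (2|29)=-1, (18|29)=-1; (−1)^{0·1·14}·(-1)^1·(-1)^0 = -1.
v=5: a=5^2·(≡4), b=5^0·(≡4) mod 5; (4|5)=+1, (4|5)=+1; (−1)^{2·0·2}·(+1)^0·(+1)^2 = +1.
Ram(19, -609) = {2, 7, 19, 29}; no ℚ_2-point on the conic.

[2, 7, 19, 29]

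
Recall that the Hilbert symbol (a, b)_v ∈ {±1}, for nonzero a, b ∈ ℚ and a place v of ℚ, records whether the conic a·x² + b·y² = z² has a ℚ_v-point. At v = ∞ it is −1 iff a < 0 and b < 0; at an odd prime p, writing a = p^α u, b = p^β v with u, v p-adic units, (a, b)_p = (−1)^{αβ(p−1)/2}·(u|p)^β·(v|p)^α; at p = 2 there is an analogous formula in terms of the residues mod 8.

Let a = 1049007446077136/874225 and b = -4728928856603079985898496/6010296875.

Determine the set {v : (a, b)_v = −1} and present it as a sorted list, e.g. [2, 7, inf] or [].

[3, 11, 31, 41]

(a, b) ≡ (29, -545259) mod (ℚ^×)²; places V = {2, 3, 5, 7, 11, 13, 17, 29, 31, 41, ∞}.
(a,b)_5: α=-2, u≡4; β=-6, v≡1 (mod 5); (4|5)=+1, (1|5)=+1; sign (−1)^0·+1^-6·+1^-2 = +1.
(a,b)_31: α=2, u≡24; β=3, v≡25 (mod 31); (24|31)=-1, (25|31)=+1; sign (−1)^0·-1^3·+1^2 = -1.
(a,b)_3: α=0, u≡2; β=1, v≡2 (mod 3); (2|3)=-1, (2|3)=-1; sign (−1)^0·-1^1·-1^0 = -1.
(a,b)_2: α=4, β=10; u≡5, v≡5 (mod 8); ε(u)ε(v)=0·0, αω(v)=4·1, βω(u)=10·1; sum ≡ 0  ⇒  +1.
(a,b)_11: α=-2, u≡2; β=-3, v≡10 (mod 11); (2|11)=-1, (10|11)=-1; sign (−1)^0·-1^-3·-1^-2 = -1.
(a,b)_7: α=2, u≡2; β=4, v≡3 (mod 7); (2|7)=+1, (3|7)=-1; sign (−1)^0·+1^4·-1^2 = +1.
(a,b)_17: α=-2, u≡7; β=-2, v≡16 (mod 17); (7|17)=-1, (16|17)=+1; sign (−1)^0·-1^-2·+1^-2 = +1.
(a,b)_∞: sgn(29)=+, sgn(-545259)=−, so +1.
(a,b)_13: α=4, u≡4; β=5, v≡7 (mod 13); (4|13)=+1, (7|13)=-1; sign (−1)^0·+1^5·-1^4 = +1.
(a,b)_41: α=2, u≡24; β=3, v≡26 (mod 41); (24|41)=-1, (26|41)=-1; sign (−1)^0·-1^3·-1^2 = -1.
(a,b)_29: α=1, u≡24; β=2, v≡22 (mod 29); (24|29)=+1, (22|29)=+1; sign (−1)^0·+1^2·+1^1 = +1.
|Ram(29, -545259)| = 4, even; anisotropic at {3, 11, 31, 41}.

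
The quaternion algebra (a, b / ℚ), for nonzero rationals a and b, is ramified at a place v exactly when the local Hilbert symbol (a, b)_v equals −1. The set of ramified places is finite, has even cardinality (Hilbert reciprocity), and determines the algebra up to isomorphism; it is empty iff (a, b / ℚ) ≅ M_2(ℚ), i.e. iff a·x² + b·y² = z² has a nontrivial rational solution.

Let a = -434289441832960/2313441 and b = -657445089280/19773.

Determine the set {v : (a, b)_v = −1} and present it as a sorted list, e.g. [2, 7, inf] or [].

[7, inf]

Mod squares: a ≡ -27265, b ≡ -50635. Check v ∈ {∞, 2, 3, 5, 7, 13, 17, 19, 29, 41}.
v=∞: -27265 < 0 and -50635 < 0  ⇒  (a,b)_∞ = -1.
v=5: a=5^1·(≡3), b=5^1·(≡3) mod 5; (3|5)=-1, (3|5)=-1; (−1)^{1·1·2}·(-1)^1·(-1)^1 = +1.
v=19: a=19^1·(≡7), b=19^1·(≡2) mod 19; (7|19)=+1, (2|19)=-1; (−1)^{1·1·9}·(+1)^1·(-1)^1 = +1.
v=29: a=29^2·(≡4), b=29^2·(≡20) mod 29; (4|29)=+1, (20|29)=+1; (−1)^{2·2·14}·(+1)^2·(+1)^2 = +1.
v=2: v_2(a)=16, v_2(b)=12; units ≡ 7, 5 (mod 8); ε·ε+αω+βω = 1·0+16·1+12·0 ≡ 0  ⇒  (a,b)_2 = +1.
v=7: a=7^1·(≡4), b=7^2·(≡5) mod 7; (4|7)=+1, (5|7)=-1; (−1)^{1·2·3}·(+1)^2·(-1)^1 = -1.
v=17: a=17^2·(≡11), b=17^0·(≡1) mod 17; (11|17)=-1, (1|17)=+1; (−1)^{2·0·8}·(-1)^0·(+1)^2 = +1.
v=41: a=41^1·(≡36), b=41^1·(≡4) mod 41; (36|41)=+1, (4|41)=+1; (−1)^{1·1·20}·(+1)^1·(+1)^1 = +1.
v=3: a=3^-4·(≡2), b=3^-2·(≡2) mod 3; (2|3)=-1, (2|3)=-1; (−1)^{-4·-2·1}·(-1)^-2·(-1)^-4 = +1.
v=13: a=13^-4·(≡9), b=13^-3·(≡11) mod 13; (9|13)=+1, (11|13)=-1; (−1)^{-4·-3·6}·(+1)^-3·(-1)^-4 = +1.
Ram(-27265, -50635) = {7, ∞}; no ℚ_7-point on the conic.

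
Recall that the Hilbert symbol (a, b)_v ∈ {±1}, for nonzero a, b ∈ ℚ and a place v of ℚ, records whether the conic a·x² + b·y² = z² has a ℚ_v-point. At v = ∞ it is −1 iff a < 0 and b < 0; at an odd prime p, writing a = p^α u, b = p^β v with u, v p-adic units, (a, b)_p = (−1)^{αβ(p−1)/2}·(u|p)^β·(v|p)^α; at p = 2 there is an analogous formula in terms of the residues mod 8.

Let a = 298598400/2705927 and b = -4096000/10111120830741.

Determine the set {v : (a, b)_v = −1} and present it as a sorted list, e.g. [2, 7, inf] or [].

[2, 3, 5, 23]

(a, b) ≡ (23, -210) mod (ℚ^×)²; places V = {2, 3, 5, 7, 17, 23, ∞}.
(a,b)_3: α=6, u≡2; β=-1, v≡2 (mod 3); (2|3)=-1, (2|3)=-1; sign (−1)^0·-1^-1·-1^6 = -1.
(a,b)_23: α=-1, u≡18; β=0, v≡20 (mod 23); (18|23)=+1, (20|23)=-1; sign (−1)^0·+1^0·-1^-1 = -1.
(a,b)_7: α=-6, u≡1; β=-9, v≡3 (mod 7); (1|7)=+1, (3|7)=-1; sign (−1)^0·+1^-9·-1^-6 = +1.
(a,b)_5: α=2, u≡3; β=3, v≡2 (mod 5); (3|5)=-1, (2|5)=-1; sign (−1)^0·-1^3·-1^2 = -1.
(a,b)_17: α=0, u≡10; β=-4, v≡5 (mod 17); (10|17)=-1, (5|17)=-1; sign (−1)^0·-1^-4·-1^0 = +1.
(a,b)_∞: sgn(23)=+, sgn(-210)=−, so +1.
(a,b)_2: α=14, β=15; u≡7, v≡7 (mod 8); ε(u)ε(v)=1·1, αω(v)=14·0, βω(u)=15·0; sum ≡ 1  ⇒  -1.
Ram(23, -210) = {2, 3, 5, 23}; no ℚ_2-point on the conic.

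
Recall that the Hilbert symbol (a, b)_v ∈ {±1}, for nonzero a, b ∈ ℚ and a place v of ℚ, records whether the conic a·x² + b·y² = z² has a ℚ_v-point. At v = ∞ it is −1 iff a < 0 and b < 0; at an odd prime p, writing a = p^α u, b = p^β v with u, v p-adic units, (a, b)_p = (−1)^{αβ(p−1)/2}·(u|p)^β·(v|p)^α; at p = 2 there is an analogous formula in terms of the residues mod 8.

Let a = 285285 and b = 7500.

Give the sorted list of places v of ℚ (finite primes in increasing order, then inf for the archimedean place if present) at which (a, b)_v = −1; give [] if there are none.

[3, 5, 7, 19]

Mod squares: a ≡ 285285, b ≡ 3. Check v ∈ {∞, 2, 3, 5, 7, 11, 13, 19}.
v=∞: 285285 > 0 and 3 > 0  ⇒  (a,b)_∞ = +1.
v=3: a=3^1·(≡1), b=3^1·(≡1) mod 3; (1|3)=+1, (1|3)=+1; (−1)^{1·1·1}·(+1)^1·(+1)^1 = -1.
v=11: a=11^1·(≡8), b=11^0·(≡9) mod 11; (8|11)=-1, (9|11)=+1; (−1)^{1·0·5}·(-1)^0·(+1)^1 = +1.
v=2: v_2(a)=0, v_2(b)=2; units ≡ 5, 3 (mod 8); ε·ε+αω+βω = 0·1+0·1+2·1 ≡ 0  ⇒  (a,b)_2 = +1.
v=5: a=5^1·(≡2), b=5^4·(≡2) mod 5; (2|5)=-1, (2|5)=-1; (−1)^{1·4·2}·(-1)^4·(-1)^1 = -1.
v=13: a=13^1·(≡1), b=13^0·(≡12) mod 13; (1|13)=+1, (12|13)=+1; (−1)^{1·0·6}·(+1)^0·(+1)^1 = +1.
v=19: a=19^1·(≡5), b=19^0·(≡14) mod 19; (5|19)=+1, (14|19)=-1; (−1)^{1·0·9}·(+1)^0·(-1)^1 = -1.
v=7: a=7^1·(≡1), b=7^0·(≡3) mod 7; (1|7)=+1, (3|7)=-1; (−1)^{1·0·3}·(+1)^0·(-1)^1 = -1.
(285285, 3 / ℚ) ramifies at {3, 5, 7, 19}: a division algebra.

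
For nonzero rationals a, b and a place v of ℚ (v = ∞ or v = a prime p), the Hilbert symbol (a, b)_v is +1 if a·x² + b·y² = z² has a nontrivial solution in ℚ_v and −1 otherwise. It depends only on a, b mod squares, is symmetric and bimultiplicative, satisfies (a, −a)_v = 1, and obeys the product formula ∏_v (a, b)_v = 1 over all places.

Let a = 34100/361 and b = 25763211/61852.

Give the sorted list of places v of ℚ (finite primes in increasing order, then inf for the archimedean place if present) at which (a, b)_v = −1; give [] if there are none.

(a, b) ≡ (341, 14637) mod (ℚ^×)²; places V = {2, 3, 5, 7, 11, 17, 19, 31, 37, 41, 47, ∞}.
(a,b)_3: α=0, u≡2; β=3, v≡1 (mod 3); (2|3)=-1, (1|3)=+1; sign (−1)^0·-1^3·+1^0 = -1.
(a,b)_41: α=0, u≡22; β=1, v≡19 (mod 41); (22|41)=-1, (19|41)=-1; sign (−1)^0·-1^1·-1^0 = -1.
(a,b)_31: α=1, u≡24; β=0, v≡28 (mod 31); (24|31)=-1, (28|31)=+1; sign (−1)^0·-1^0·+1^1 = +1.
(a,b)_11: α=1, u≡1; β=0, v≡10 (mod 11); (1|11)=+1, (10|11)=-1; sign (−1)^0·+1^0·-1^1 = -1.
(a,b)_47: α=0, u≡14; β=-2, v≡41 (mod 47); (14|47)=+1, (41|47)=-1; sign (−1)^0·+1^-2·-1^0 = +1.
(a,b)_2: α=2, β=-2; u≡5, v≡5 (mod 8); ε(u)ε(v)=0·0, αω(v)=2·1, βω(u)=-2·1; sum ≡ 0  ⇒  +1.
(a,b)_5: α=2, u≡4; β=0, v≡3 (mod 5); (4|5)=+1, (3|5)=-1; sign (−1)^0·+1^0·-1^2 = +1.
(a,b)_19: α=-2, u≡14; β=0, v≡4 (mod 19); (14|19)=-1, (4|19)=+1; sign (−1)^0·-1^0·+1^-2 = +1.
(a,b)_17: α=0, u≡8; β=1, v≡3 (mod 17); (8|17)=+1, (3|17)=-1; sign (−1)^0·+1^1·-1^0 = +1.
(a,b)_37: α=0, u≡18; β=2, v≡32 (mod 37); (18|37)=-1, (32|37)=-1; sign (−1)^0·-1^2·-1^0 = +1.
(a,b)_7: α=0, u≡6; β=-1, v≡6 (mod 7); (6|7)=-1, (6|7)=-1; sign (−1)^0·-1^-1·-1^0 = -1.
(a,b)_∞: sgn(341)=+, sgn(14637)=+, so +1.
(341, 14637 / ℚ) ramifies at {3, 7, 11, 41}: a division algebra.

[3, 7, 11, 41]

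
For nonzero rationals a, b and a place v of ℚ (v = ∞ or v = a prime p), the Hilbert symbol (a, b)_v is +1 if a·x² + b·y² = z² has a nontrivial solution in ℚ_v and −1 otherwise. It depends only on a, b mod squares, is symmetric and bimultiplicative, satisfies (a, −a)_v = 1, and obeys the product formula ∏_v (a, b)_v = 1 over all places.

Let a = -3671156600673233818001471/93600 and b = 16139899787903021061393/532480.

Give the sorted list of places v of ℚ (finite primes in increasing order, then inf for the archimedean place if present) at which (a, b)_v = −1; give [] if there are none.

[2, 3, 7, 11, 13, 17]

(a, b) ≡ (-3094, 4290) mod (ℚ^×)²; places V = {2, 3, 5, 7, 11, 13, 17, 37, 41, 43, ∞}.
(a,b)_13: α=-1, u≡9; β=-1, v≡2 (mod 13); (9|13)=+1, (2|13)=-1; sign (−1)^0·+1^-1·-1^-1 = -1.
(a,b)_43: α=2, u≡32; β=2, v≡34 (mod 43); (32|43)=-1, (34|43)=-1; sign (−1)^0·-1^2·-1^2 = +1.
(a,b)_41: α=2, u≡6; β=2, v≡38 (mod 41); (6|41)=-1, (38|41)=-1; sign (−1)^0·-1^2·-1^2 = +1.
(a,b)_∞: sgn(-3094)=−, sgn(4290)=+, so +1.
(a,b)_11: α=6, u≡2; β=3, v≡1 (mod 11); (2|11)=-1, (1|11)=+1; sign (−1)^0·-1^3·+1^6 = -1.
(a,b)_5: α=-2, u≡1; β=-1, v≡3 (mod 5); (1|5)=+1, (3|5)=-1; sign (−1)^0·+1^-1·-1^-2 = +1.
(a,b)_3: α=-2, u≡2; β=1, v≡2 (mod 3); (2|3)=-1, (2|3)=-1; sign (−1)^0·-1^1·-1^-2 = -1.
(a,b)_2: α=-5, β=-13; u≡5, v≡1 (mod 8); ε(u)ε(v)=0·0, αω(v)=-5·0, βω(u)=-13·1; sum ≡ 1  ⇒  -1.
(a,b)_7: α=3, u≡5; β=4, v≡3 (mod 7); (5|7)=-1, (3|7)=-1; sign (−1)^0·-1^4·-1^3 = -1.
(a,b)_37: α=2, u≡29; β=4, v≡18 (mod 37); (29|37)=-1, (18|37)=-1; sign (−1)^0·-1^4·-1^2 = +1.
(a,b)_17: α=5, u≡14; β=2, v≡3 (mod 17); (14|17)=-1, (3|17)=-1; sign (−1)^0·-1^2·-1^5 = -1.
(-3094, 4290 / ℚ) ramifies at {2, 3, 7, 11, 13, 17}: a division algebra.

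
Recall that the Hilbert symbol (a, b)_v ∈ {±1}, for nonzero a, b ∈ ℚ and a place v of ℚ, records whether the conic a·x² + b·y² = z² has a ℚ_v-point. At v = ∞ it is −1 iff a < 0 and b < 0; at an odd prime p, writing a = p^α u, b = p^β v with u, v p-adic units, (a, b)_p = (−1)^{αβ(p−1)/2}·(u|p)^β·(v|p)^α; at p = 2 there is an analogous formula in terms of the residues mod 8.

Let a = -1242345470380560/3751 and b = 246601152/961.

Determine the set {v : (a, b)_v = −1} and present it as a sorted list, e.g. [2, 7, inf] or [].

(a, b) ≡ (-1227135, 428127) mod (ℚ^×)²; places V = {2, 3, 5, 7, 11, 13, 19, 29, 31, 37, ∞}.
(a,b)_29: α=1, u≡24; β=1, v≡27 (mod 29); (24|29)=+1, (27|29)=-1; sign (−1)^0·+1^1·-1^1 = -1.
(a,b)_19: α=2, u≡13; β=1, v≡15 (mod 19); (13|19)=-1, (15|19)=-1; sign (−1)^0·-1^1·-1^2 = -1.
(a,b)_3: α=5, u≡2; β=3, v≡2 (mod 3); (2|3)=-1, (2|3)=-1; sign (−1)^1·-1^3·-1^5 = -1.
(a,b)_2: α=4, β=6; u≡1, v≡7 (mod 8); ε(u)ε(v)=0·1, αω(v)=4·0, βω(u)=6·0; sum ≡ 0  ⇒  +1.
(a,b)_5: α=1, u≡3; β=0, v≡2 (mod 5); (3|5)=-1, (2|5)=-1; sign (−1)^0·-1^0·-1^1 = -1.
(a,b)_11: α=-2, u≡9; β=0, v≡7 (mod 11); (9|11)=+1, (7|11)=-1; sign (−1)^0·+1^0·-1^-2 = +1.
(a,b)_37: α=2, u≡9; β=1, v≡25 (mod 37); (9|37)=+1, (25|37)=+1; sign (−1)^0·+1^1·+1^2 = +1.
(a,b)_∞: sgn(-1227135)=−, sgn(428127)=+, so +1.
(a,b)_7: α=3, u≡5; β=1, v≡2 (mod 7); (5|7)=-1, (2|7)=+1; sign (−1)^1·-1^1·+1^3 = +1.
(a,b)_31: α=-1, u≡8; β=-2, v≡27 (mod 31); (8|31)=+1, (27|31)=-1; sign (−1)^0·+1^-2·-1^-1 = -1.
(a,b)_13: α=1, u≡6; β=0, v≡8 (mod 13); (6|13)=-1, (8|13)=-1; sign (−1)^0·-1^0·-1^1 = -1.
|Ram(-1227135, 428127)| = 6, even; anisotropic at {3, 5, 13, 19, 29, 31}.

[3, 5, 13, 19, 29, 31]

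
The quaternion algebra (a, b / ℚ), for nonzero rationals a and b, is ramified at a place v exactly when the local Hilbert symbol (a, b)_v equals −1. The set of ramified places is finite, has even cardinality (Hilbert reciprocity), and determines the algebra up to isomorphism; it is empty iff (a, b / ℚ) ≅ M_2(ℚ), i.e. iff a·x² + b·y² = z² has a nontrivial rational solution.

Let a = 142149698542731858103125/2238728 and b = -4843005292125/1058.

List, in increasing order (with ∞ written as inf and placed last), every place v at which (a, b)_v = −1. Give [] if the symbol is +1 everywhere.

[3, 13]

Mod squares: a ≡ 330, b ≡ -2730. Check v ∈ {∞, 2, 3, 5, 7, 11, 13, 19, 23}.
v=11: a=11^3·(≡7), b=11^2·(≡1) mod 11; (7|11)=-1, (1|11)=+1; (−1)^{3·2·5}·(-1)^2·(+1)^3 = +1.
v=5: a=5^5·(≡1), b=5^3·(≡1) mod 5; (1|5)=+1, (1|5)=+1; (−1)^{5·3·2}·(+1)^3·(+1)^5 = +1.
v=19: a=19^8·(≡11), b=19^4·(≡1) mod 19; (11|19)=+1, (1|19)=+1; (−1)^{8·4·9}·(+1)^4·(+1)^8 = +1.
v=7: a=7^2·(≡2), b=7^1·(≡4) mod 7; (2|7)=+1, (4|7)=+1; (−1)^{2·1·3}·(+1)^1·(+1)^2 = +1.
v=3: a=3^5·(≡2), b=3^3·(≡2) mod 3; (2|3)=-1, (2|3)=-1; (−1)^{5·3·1}·(-1)^3·(-1)^5 = -1.
v=∞: 330 > 0 and -2730 < 0  ⇒  (a,b)_∞ = +1.
v=23: a=23^-4·(≡8), b=23^-2·(≡15) mod 23; (8|23)=+1, (15|23)=-1; (−1)^{-4·-2·11}·(+1)^-2·(-1)^-4 = +1.
v=2: v_2(a)=-3, v_2(b)=-1; units ≡ 5, 3 (mod 8); ε·ε+αω+βω = 0·1+-3·1+-1·1 ≡ 0  ⇒  (a,b)_2 = +1.
v=13: a=13^2·(≡5), b=13^1·(≡5) mod 13; (5|13)=-1, (5|13)=-1; (−1)^{2·1·6}·(-1)^1·(-1)^2 = -1.
|Ram(330, -2730)| = 2, even; anisotropic at {3, 13}.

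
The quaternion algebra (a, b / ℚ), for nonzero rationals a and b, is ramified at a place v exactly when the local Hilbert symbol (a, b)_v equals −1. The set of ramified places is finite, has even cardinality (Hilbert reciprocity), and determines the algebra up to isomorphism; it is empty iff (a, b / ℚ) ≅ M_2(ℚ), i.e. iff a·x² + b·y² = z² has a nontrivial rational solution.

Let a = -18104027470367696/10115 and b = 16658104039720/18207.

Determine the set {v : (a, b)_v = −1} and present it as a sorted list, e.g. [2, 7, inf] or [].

(a, b) ≡ (-1015, 5515510) mod (ℚ^×)²; places V = {2, 3, 5, 7, 11, 13, 17, 19, 29, ∞}.
(a,b)_17: α=-2, u≡11; β=-2, v≡1 (mod 17); (11|17)=-1, (1|17)=+1; sign (−1)^0·-1^-2·+1^-2 = +1.
(a,b)_29: α=1, u≡20; β=1, v≡26 (mod 29); (20|29)=+1, (26|29)=-1; sign (−1)^0·+1^1·-1^1 = -1.
(a,b)_11: α=6, u≡2; β=5, v≡8 (mod 11); (2|11)=-1, (8|11)=-1; sign (−1)^0·-1^5·-1^6 = -1.
(a,b)_19: α=4, u≡5; β=3, v≡3 (mod 19); (5|19)=+1, (3|19)=-1; sign (−1)^0·+1^3·-1^4 = +1.
(a,b)_13: α=2, u≡3; β=1, v≡11 (mod 13); (3|13)=+1, (11|13)=-1; sign (−1)^0·+1^1·-1^2 = +1.
(a,b)_3: α=0, u≡2; β=-2, v≡1 (mod 3); (2|3)=-1, (1|3)=+1; sign (−1)^0·-1^-2·+1^0 = +1.
(a,b)_∞: sgn(-1015)=−, sgn(5515510)=+, so +1.
(a,b)_5: α=-1, u≡3; β=1, v≡2 (mod 5); (3|5)=-1, (2|5)=-1; sign (−1)^0·-1^1·-1^-1 = +1.
(a,b)_7: α=-1, u≡1; β=-1, v≡6 (mod 7); (1|7)=+1, (6|7)=-1; sign (−1)^1·+1^-1·-1^-1 = +1.
(a,b)_2: α=4, β=3; u≡1, v≡3 (mod 8); ε(u)ε(v)=0·1, αω(v)=4·1, βω(u)=3·0; sum ≡ 0  ⇒  +1.
(-1015, 5515510 / ℚ) ramifies at {11, 29}: a division algebra.

[11, 29]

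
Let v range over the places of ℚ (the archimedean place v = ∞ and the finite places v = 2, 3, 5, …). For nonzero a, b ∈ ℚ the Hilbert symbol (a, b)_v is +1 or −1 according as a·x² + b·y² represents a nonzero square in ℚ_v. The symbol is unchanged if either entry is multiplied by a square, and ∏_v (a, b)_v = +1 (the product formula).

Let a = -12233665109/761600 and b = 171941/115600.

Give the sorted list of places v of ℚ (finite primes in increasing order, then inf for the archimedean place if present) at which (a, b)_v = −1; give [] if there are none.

Mod squares: a ≡ -3451, b ≡ 29. Check v ∈ {∞, 2, 5, 7, 11, 17, 19, 23, 29, 47}.
v=5: a=5^-2·(≡4), b=5^-2·(≡4) mod 5; (4|5)=+1, (4|5)=+1; (−1)^{-2·-2·2}·(+1)^-2·(+1)^-2 = +1.
v=29: a=29^1·(≡19), b=29^1·(≡7) mod 29; (19|29)=-1, (7|29)=+1; (−1)^{1·1·14}·(-1)^1·(+1)^1 = -1.
v=23: a=23^2·(≡19), b=23^0·(≡8) mod 23; (19|23)=-1, (8|23)=+1; (−1)^{2·0·11}·(-1)^0·(+1)^2 = +1.
v=11: a=11^0·(≡4), b=11^2·(≡2) mod 11; (4|11)=+1, (2|11)=-1; (−1)^{0·2·5}·(+1)^2·(-1)^0 = +1.
v=7: a=7^-1·(≡1), b=7^2·(≡1) mod 7; (1|7)=+1, (1|7)=+1; (−1)^{-1·2·3}·(+1)^2·(+1)^-1 = +1.
v=2: v_2(a)=-8, v_2(b)=-4; units ≡ 5, 5 (mod 8); ε·ε+αω+βω = 0·0+-8·1+-4·1 ≡ 0  ⇒  (a,b)_2 = +1.
v=∞: -3451 < 0 and 29 > 0  ⇒  (a,b)_∞ = +1.
v=19: a=19^2·(≡9), b=19^0·(≡12) mod 19; (9|19)=+1, (12|19)=-1; (−1)^{2·0·9}·(+1)^0·(-1)^2 = +1.
v=17: a=17^-1·(≡9), b=17^-2·(≡6) mod 17; (9|17)=+1, (6|17)=-1; (−1)^{-1·-2·8}·(+1)^-2·(-1)^-1 = -1.
v=47: a=47^2·(≡12), b=47^0·(≡11) mod 47; (12|47)=+1, (11|47)=-1; (−1)^{2·0·23}·(+1)^0·(-1)^2 = +1.
(-3451, 29 / ℚ) ramifies at {17, 29}: a division algebra.

[17, 29]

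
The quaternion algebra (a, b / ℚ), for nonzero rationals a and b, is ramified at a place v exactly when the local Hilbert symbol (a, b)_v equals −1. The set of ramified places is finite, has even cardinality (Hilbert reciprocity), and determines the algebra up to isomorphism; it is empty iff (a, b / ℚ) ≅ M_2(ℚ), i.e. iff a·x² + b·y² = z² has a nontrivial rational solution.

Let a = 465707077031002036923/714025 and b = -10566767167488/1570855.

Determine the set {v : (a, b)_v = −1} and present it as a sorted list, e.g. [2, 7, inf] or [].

(a, b) ≡ (30107, -17710) mod (ℚ^×)²; places V = {2, 3, 5, 7, 11, 13, 17, 23, 37, ∞}.
(a,b)_17: α=5, u≡10; β=2, v≡15 (mod 17); (10|17)=-1, (15|17)=+1; sign (−1)^0·-1^2·+1^5 = +1.
(a,b)_∞: sgn(30107)=+, sgn(-17710)=−, so +1.
(a,b)_3: α=10, u≡2; β=4, v≡2 (mod 3); (2|3)=-1, (2|3)=-1; sign (−1)^0·-1^4·-1^10 = +1.
(a,b)_13: α=-4, u≡9; β=-4, v≡9 (mod 13); (9|13)=+1, (9|13)=+1; sign (−1)^0·+1^-4·+1^-4 = +1.
(a,b)_2: α=0, β=11; u≡3, v≡1 (mod 8); ε(u)ε(v)=1·0, αω(v)=0·0, βω(u)=11·1; sum ≡ 1  ⇒  -1.
(a,b)_11: α=3, u≡5; β=-1, v≡6 (mod 11); (5|11)=+1, (6|11)=-1; sign (−1)^1·+1^-1·-1^3 = +1.
(a,b)_23: α=3, u≡5; β=1, v≡6 (mod 23); (5|23)=-1, (6|23)=+1; sign (−1)^1·-1^1·+1^3 = +1.
(a,b)_5: α=-2, u≡3; β=-1, v≡2 (mod 5); (3|5)=-1, (2|5)=-1; sign (−1)^0·-1^-1·-1^-2 = -1.
(a,b)_37: α=0, u≡16; β=2, v≡20 (mod 37); (16|37)=+1, (20|37)=-1; sign (−1)^0·+1^2·-1^0 = +1.
(a,b)_7: α=3, u≡5; β=1, v≡4 (mod 7); (5|7)=-1, (4|7)=+1; sign (−1)^1·-1^1·+1^3 = +1.
Ram(30107, -17710) = {2, 5}; no ℚ_2-point on the conic.

[2, 5]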